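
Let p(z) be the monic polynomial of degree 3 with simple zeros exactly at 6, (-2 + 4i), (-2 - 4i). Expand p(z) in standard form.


The polynomial is p(z) = ∏_{α ∈ S} (z − α), where S = {6, (-2 + 4i), (-2 - 4i)}.
Expanding the product yields: p(z) = z^3 -2·z^2 -4·z -120.
Note conjugate pairs combine to real quadratics: (z − (-2+4i))(z − (-2−4i)) = z² + 4z + 20.
The resulting polynomial has degree 3 and real coefficients as required.

p(z) = z^3 -2·z^2 -4·z -120.


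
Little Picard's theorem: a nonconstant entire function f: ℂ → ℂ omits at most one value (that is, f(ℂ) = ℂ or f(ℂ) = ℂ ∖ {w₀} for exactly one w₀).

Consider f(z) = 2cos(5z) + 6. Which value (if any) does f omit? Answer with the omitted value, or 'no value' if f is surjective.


Little Picard bounds the complement of f(ℂ) to at most one point.
cos is entire and surjective onto ℂ: for every w ∈ ℂ, cos(ζ) = w has a solution ζ ∈ ℂ (e.g., via the complex inverse arccos). With ζ = 5z this gives z = ζ/(5). Then 2·cos(5z) takes every value in 2·ℂ = ℂ, and adding 6 is a bijection of ℂ. So f is surjective and omits no value. (Note: only on the real line is cos bounded by [−1, 1].)

Omitted value: no value.


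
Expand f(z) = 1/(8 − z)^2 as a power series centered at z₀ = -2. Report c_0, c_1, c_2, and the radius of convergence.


Let w = z − z₀, so z = z₀ + w.
Then 8 − z = 8 − (z₀ + w) = (8 − z₀) − w = 10 − w.
f(z) = 1/(10 − w)^2 = (1/(10)^2) · (1 − w/(10))^{−2}.
By the binomial series (1−u)^{−2} = Σ_{n≥0} C(n+1, 1) u^n for |u|<1, with u = w/(10):
  c_n = C(n+1, 1) / (10)^(n+2).
  c_0 = 1/(10)^2 = 1/100.
  c_1 = 2/(10)^3 = 1/500.
  c_2 = 3/(10)^4 = 3/10000.
The series is valid for |w/d| < 1, i.e. |z − z₀| < |d|.
Radius of convergence: R = |8 − z₀| = |10| = 10 (distance from z₀ to the singularity z = 8).

c_0 = 1/100, c_1 = 1/500, c_2 = 3/10000; R = 10.


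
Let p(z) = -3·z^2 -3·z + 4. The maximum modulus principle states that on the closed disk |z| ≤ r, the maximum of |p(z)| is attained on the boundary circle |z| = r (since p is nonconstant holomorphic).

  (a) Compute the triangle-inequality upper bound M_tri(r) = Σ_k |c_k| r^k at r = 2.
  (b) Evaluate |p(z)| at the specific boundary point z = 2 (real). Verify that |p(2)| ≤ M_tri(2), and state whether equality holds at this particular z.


Coefficients: c_0 = 4, c_1 = -3, c_2 = -3. Radius r = 2.
Part (a). Triangle bound: M_tri(r) = Σ_k |c_k| r^k
  = |4|·2^0 + |-3|·2^1 + |-3|·2^2
  = 4 + 6 + 12 = 22.
This bounds M(r) := max_{|z|=r} |p(z)| from above; equality holds iff all terms c_k z^k can be made to align in phase at a single z on |z|=r.
Part (b). At z = 2 (real, on the circle |z| = r):
  p(2) = (4)·2^0 + (-3)·2^1 + (-3)·2^2 = -14.
  |p(2)| = 14.
Check: |p(2)| = 14 ≤ 22 = M_tri(2). ✓ Equality does not hold at z = 2 (the coefficients have mixed signs, so the terms do not all align in phase there).

M_tri(2) = 22; |p(2)| = 14; equality at z=2: no.


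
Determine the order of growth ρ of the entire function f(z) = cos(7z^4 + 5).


Write cos(w) = (e^{iw} ± e^{−iw})/(2 or 2i), so |cos(w)| ≤ e^{|w|}. With w = 7z^4 + 5, |w| ≤ 7r^4 + 5 on |z|=r, giving M(r) ≤ e^{7r^4 + 5} and ρ ≤ 4. For the lower bound, choose z on |z|=r with 7z^4 purely imaginary of modulus 7r^4; then |cos(7z^4 + 5)| grows like e^{7r^4}/2, so ρ ≥ 4. Hence ρ = 4.
Therefore ρ = 4.

Order ρ = 4.


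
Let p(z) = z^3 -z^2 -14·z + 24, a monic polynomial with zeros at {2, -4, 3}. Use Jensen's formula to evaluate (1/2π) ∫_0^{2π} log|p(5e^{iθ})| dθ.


Zeros: -4, 2, 3; r = 5.
Inside |z| < r: -4, 2, 3. Outside (|z| ≥ r): ∅.
p(0) = 24, so log|p(0)| = log(24) = 3.1781.
Apply Jensen: I(r) = log|p(0)| + Σ_k log(r/|z_k|), summed over zeros inside |z| < r.
  log(r/|z_k|) for z_k = 2: log(5/2) = 0.9163
  log(r/|z_k|) for z_k = -4: log(5/4) = 0.2231
  log(r/|z_k|) for z_k = 3: log(5/3) = 0.5108
Sum over inside zeros: 1.6503.
I(r) = log|p(0)| + (inside sum) = 3.1781 + 1.6503 = 4.8283.
Closed form (all zeros inside, monic): I(r) = n·log(r) = 3·log(5) = 4.8283. ✓

I(r) ≈ 4.8283.


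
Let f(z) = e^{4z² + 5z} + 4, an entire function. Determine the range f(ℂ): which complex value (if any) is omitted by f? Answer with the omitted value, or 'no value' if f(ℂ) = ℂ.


Little Picard bounds the complement of f(ℂ) to at most one point.
The exponent g(z) = 4z² + 5z is a nonconstant polynomial, hence surjective onto ℂ. So e^{g(z)} takes every value in {e^w : w ∈ ℂ} = ℂ ∖ {0}. Adding 4 shifts the range to ℂ ∖ {4}. f omits exactly 4.

Omitted value: 4.


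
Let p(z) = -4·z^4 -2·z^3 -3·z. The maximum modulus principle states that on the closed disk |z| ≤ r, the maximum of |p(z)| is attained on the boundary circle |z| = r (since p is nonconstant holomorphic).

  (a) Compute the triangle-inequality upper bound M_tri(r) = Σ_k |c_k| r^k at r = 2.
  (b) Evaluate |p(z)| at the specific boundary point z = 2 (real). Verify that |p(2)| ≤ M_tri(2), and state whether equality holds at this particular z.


Coefficients: c_0 = 0, c_1 = -3, c_2 = 0, c_3 = -2, c_4 = -4. Radius r = 2.
Part (a). Triangle bound: M_tri(r) = Σ_k |c_k| r^k
  = |0|·2^0 + |-3|·2^1 + |0|·2^2 + |-2|·2^3 + |-4|·2^4
  = 0 + 6 + 0 + 16 + 64 = 86.
This bounds M(r) := max_{|z|=r} |p(z)| from above; equality holds iff all terms c_k z^k can be made to align in phase at a single z on |z|=r.
Part (b). At z = 2 (real, on the circle |z| = r):
  p(2) = (0)·2^0 + (-3)·2^1 + (0)·2^2 + (-2)·2^3 + (-4)·2^4 = -86.
  |p(2)| = 86.
Since all nonzero coefficients share the same sign, |p(2)| = 86 = M_tri(2); the triangle bound is attained at z = 2, so in fact M(r) = 86.

M_tri(2) = 86; |p(2)| = 86; equality at z=2: yes.


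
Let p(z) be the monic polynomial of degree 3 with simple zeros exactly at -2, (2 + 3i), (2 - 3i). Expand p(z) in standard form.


The polynomial is p(z) = ∏_{α ∈ S} (z − α), where S = {-2, (2 + 3i), (2 - 3i)}.
Expanding the product yields: p(z) = z^3 -2·z^2 + 5·z + 26.
Note conjugate pairs combine to real quadratics: (z − (2+3i))(z − (2−3i)) = z² − 4z + 13.
The resulting polynomial has degree 3 and real coefficients as required.

p(z) = z^3 -2·z^2 + 5·z + 26.


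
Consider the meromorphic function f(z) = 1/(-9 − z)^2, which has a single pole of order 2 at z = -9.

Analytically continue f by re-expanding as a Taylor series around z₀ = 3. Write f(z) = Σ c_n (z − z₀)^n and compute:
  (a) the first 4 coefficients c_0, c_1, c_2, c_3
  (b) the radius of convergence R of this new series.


Let w = z − z₀, so z = z₀ + w.
Then -9 − z = -9 − (z₀ + w) = (-9 − z₀) − w = -12 − w.
f(z) = 1/(-12 − w)^2 = (1/(-12)^2) · (1 − w/(-12))^{−2}.
By the binomial series (1−u)^{−2} = Σ_{n≥0} C(n+1, 1) u^n for |u|<1, with u = w/(-12):
  c_n = C(n+1, 1) / (-12)^(n+2).
  c_0 = 1/(-12)^2 = 1/144.
  c_1 = 2/(-12)^3 = -1/864.
  c_2 = 3/(-12)^4 = 1/6912.
  c_3 = 4/(-12)^5 = -1/62208.
The series is valid for |w/d| < 1, i.e. |z − z₀| < |d|.
Radius of convergence: R = |-9 − z₀| = |-12| = 12 (distance from z₀ to the singularity z = -9).

c_0 = 1/144, c_1 = -1/864, c_2 = 1/6912, c_3 = -1/62208; R = 12.


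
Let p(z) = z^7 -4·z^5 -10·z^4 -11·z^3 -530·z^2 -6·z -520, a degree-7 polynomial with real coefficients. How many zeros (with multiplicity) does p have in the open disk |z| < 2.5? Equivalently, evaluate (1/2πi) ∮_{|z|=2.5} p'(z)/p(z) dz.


The zeros of p are: 4, (1 + 3i), (1 - 3i), (-3 + 2i), (-3 - 2i), (0 + 1i), (0 - 1i).
Their magnitudes are: 4, 3.162, 3.162, 3.606, 3.606, 1, 1.
Zeros with |z| < R = 2.5: (0 + 1i), (0 - 1i).
Count = 2.
By the argument principle, (1/2πi) ∮_{|z|=R} p'(z)/p(z) dz equals exactly this count.

Number of zeros inside |z| < 2.5: 2.


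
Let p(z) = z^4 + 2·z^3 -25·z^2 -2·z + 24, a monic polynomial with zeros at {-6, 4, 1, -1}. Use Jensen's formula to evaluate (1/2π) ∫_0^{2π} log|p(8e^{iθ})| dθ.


Zeros: -6, -1, 1, 4; r = 8.
Inside |z| < r: -6, -1, 1, 4. Outside (|z| ≥ r): ∅.
p(0) = 24, so log|p(0)| = log(24) = 3.1781.
Apply Jensen: I(r) = log|p(0)| + Σ_k log(r/|z_k|), summed over zeros inside |z| < r.
  log(r/|z_k|) for z_k = -6: log(8/6) = 0.2877
  log(r/|z_k|) for z_k = 4: log(8/4) = 0.6931
  log(r/|z_k|) for z_k = 1: log(8/1) = 2.0794
  log(r/|z_k|) for z_k = -1: log(8/1) = 2.0794
Sum over inside zeros: 5.1397.
I(r) = log|p(0)| + (inside sum) = 3.1781 + 5.1397 = 8.3178.
Closed form (all zeros inside, monic): I(r) = n·log(r) = 4·log(8) = 8.3178. ✓

I(r) ≈ 8.3178.


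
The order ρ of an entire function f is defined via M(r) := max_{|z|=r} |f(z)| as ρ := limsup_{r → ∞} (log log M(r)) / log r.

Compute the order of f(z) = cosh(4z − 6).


cosh(w) is a linear combination of e^{iw} and e^{−iw} (or e^w, e^{−w} in the hyperbolic case), so |cosh(w)| ≤ e^{|w|}. With w = 4z − 6, |w| ≤ 4|z| + 6 = 4r + 6 on |z| = r, giving M(r) ≤ e^{4r + 6}, so ρ ≤ 1. On a suitable ray (z = it for sin/cos; z = t for sinh/cosh, t real → ∞), |cosh(4z − 6)| grows like e^{4|t|}/2, so ρ ≥ 1. Hence ρ = 1.
Therefore ρ = 1.

Order ρ = 1.


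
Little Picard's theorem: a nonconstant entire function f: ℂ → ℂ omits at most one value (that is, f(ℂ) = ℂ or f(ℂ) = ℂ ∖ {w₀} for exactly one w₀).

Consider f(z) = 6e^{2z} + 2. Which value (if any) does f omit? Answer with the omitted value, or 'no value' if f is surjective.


Little Picard bounds the complement of f(ℂ) to at most one point.
e^{2z} is never zero on ℂ, so 6·e^{2z} takes every value in ℂ ∖ {0}. Adding 2 shifts the range to ℂ ∖ {2}. Thus f omits exactly the value 2.

Omitted value: 2.


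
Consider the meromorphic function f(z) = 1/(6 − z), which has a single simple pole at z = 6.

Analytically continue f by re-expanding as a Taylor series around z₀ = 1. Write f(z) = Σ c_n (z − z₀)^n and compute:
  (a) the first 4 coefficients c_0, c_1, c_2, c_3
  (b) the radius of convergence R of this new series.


Let w = z − z₀, so z = z₀ + w.
Then 6 − z = 6 − (z₀ + w) = (6 − z₀) − w = 5 − w.
f(z) = 1/(5 − w) = (1/(5)) · 1/(1 − w/(5)) = Σ_{n≥0} w^n / (5)^(n+1).
So c_n = 1/(5)^(n+1):
  c_0 = 1/(5)^1 = 1/5.
  c_1 = 1/(5)^2 = 1/25.
  c_2 = 1/(5)^3 = 1/125.
  c_3 = 1/(5)^4 = 1/625.
The series is valid for |w/d| < 1, i.e. |z − z₀| < |d|.
Radius of convergence: R = |6 − z₀| = |5| = 5 (distance from z₀ to the singularity z = 6).

c_0 = 1/5, c_1 = 1/25, c_2 = 1/125, c_3 = 1/625; R = 5.


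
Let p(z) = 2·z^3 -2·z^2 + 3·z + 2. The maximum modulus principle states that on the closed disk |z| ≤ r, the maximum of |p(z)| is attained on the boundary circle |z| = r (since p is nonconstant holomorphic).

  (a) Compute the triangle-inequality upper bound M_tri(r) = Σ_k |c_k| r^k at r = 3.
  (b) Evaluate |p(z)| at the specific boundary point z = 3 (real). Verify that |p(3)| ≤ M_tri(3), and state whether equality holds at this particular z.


Coefficients: c_0 = 2, c_1 = 3, c_2 = -2, c_3 = 2. Radius r = 3.
Part (a). Triangle bound: M_tri(r) = Σ_k |c_k| r^k
  = |2|·3^0 + |3|·3^1 + |-2|·3^2 + |2|·3^3
  = 2 + 9 + 18 + 54 = 83.
This bounds M(r) := max_{|z|=r} |p(z)| from above; equality holds iff all terms c_k z^k can be made to align in phase at a single z on |z|=r.
Part (b). At z = 3 (real, on the circle |z| = r):
  p(3) = (2)·3^0 + (3)·3^1 + (-2)·3^2 + (2)·3^3 = 47.
  |p(3)| = 47.
Check: |p(3)| = 47 ≤ 83 = M_tri(3). ✓ Equality does not hold at z = 3 (the coefficients have mixed signs, so the terms do not all align in phase there).

M_tri(3) = 83; |p(3)| = 47; equality at z=3: no.


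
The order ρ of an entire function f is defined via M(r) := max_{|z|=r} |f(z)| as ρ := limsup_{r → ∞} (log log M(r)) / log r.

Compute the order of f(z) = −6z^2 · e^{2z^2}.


M(r) = max_{|z|=r} |-6|·|z|^2·|e^{2z^2}| = 6·r^2 · e^{2r^2} (the factors attain their maxima compatibly on |z|=r). Then log M(r) = log 6 + 2·log r + 2r^2, dominated by the last term, so log log M(r) ~ 2·log r. The polynomial factor -6z^2 contributes only a log r term and does not affect the order. ρ = 2.
Therefore ρ = 2.

Order ρ = 2.


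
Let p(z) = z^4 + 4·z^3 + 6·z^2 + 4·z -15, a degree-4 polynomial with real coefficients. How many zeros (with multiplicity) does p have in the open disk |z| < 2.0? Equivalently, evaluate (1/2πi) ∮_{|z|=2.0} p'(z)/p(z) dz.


The zeros of p are: -3, 1, (-1 + 2i), (-1 - 2i).
Their magnitudes are: 3, 1, 2.236, 2.236.
Zeros with |z| < R = 2.0: 1.
Count = 1.
By the argument principle, (1/2πi) ∮_{|z|=R} p'(z)/p(z) dz equals exactly this count.

Number of zeros inside |z| < 2.0: 1.


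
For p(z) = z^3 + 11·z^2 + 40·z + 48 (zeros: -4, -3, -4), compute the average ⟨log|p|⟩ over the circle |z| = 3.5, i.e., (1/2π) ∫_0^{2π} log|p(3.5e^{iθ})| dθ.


Zeros: -4, -4, -3; r = 3.5.
Inside |z| < r: -3. Outside (|z| ≥ r): -4, -4.
p(0) = 48, so log|p(0)| = log(48) = 3.8712.
Apply Jensen: I(r) = log|p(0)| + Σ_k log(r/|z_k|), summed over zeros inside |z| < r.
  log(r/|z_k|) for z_k = -3: log(3.5/3) = 0.1542
  Outside zeros (-4, -4) contribute nothing to the Jensen sum.
Sum over inside zeros: 0.1542.
I(r) = log|p(0)| + (inside sum) = 3.8712 + 0.1542 = 4.0254.
Note: since some zeros are outside |z| ≤ r, the simplified n·log(r) form does NOT apply — only the inside zeros contribute.

I(r) ≈ 4.0254.


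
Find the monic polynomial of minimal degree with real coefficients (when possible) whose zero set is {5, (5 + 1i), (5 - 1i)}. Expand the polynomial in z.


The polynomial is p(z) = ∏_{α ∈ S} (z − α), where S = {5, (5 + 1i), (5 - 1i)}.
Expanding the product yields: p(z) = z^3 -15·z^2 + 76·z -130.
Note conjugate pairs combine to real quadratics: (z − (5+1i))(z − (5−1i)) = z² − 10z + 26.
The resulting polynomial has degree 3 and real coefficients as required.

p(z) = z^3 -15·z^2 + 76·z -130.


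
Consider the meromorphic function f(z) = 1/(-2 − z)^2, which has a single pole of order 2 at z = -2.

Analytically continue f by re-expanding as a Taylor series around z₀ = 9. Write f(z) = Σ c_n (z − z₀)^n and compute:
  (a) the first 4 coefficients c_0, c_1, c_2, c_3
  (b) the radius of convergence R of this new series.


Let w = z − z₀, so z = z₀ + w.
Then -2 − z = -2 − (z₀ + w) = (-2 − z₀) − w = -11 − w.
f(z) = 1/(-11 − w)^2 = (1/(-11)^2) · (1 − w/(-11))^{−2}.
By the binomial series (1−u)^{−2} = Σ_{n≥0} C(n+1, 1) u^n for |u|<1, with u = w/(-11):
  c_n = C(n+1, 1) / (-11)^(n+2).
  c_0 = 1/(-11)^2 = 1/121.
  c_1 = 2/(-11)^3 = -2/1331.
  c_2 = 3/(-11)^4 = 3/14641.
  c_3 = 4/(-11)^5 = -4/161051.
The series is valid for |w/d| < 1, i.e. |z − z₀| < |d|.
Radius of convergence: R = |-2 − z₀| = |-11| = 11 (distance from z₀ to the singularity z = -2).

c_0 = 1/121, c_1 = -2/1331, c_2 = 3/14641, c_3 = -4/161051; R = 11.


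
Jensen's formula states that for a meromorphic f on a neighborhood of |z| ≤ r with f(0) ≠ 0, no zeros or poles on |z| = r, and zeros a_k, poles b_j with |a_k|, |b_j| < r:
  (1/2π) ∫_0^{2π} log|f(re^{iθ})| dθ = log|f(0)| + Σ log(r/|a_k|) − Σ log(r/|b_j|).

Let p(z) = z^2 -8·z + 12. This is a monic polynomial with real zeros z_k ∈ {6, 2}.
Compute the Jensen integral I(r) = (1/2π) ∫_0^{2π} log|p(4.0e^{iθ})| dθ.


Zeros: 2, 6; r = 4.0.
Inside |z| < r: 2. Outside (|z| ≥ r): 6.
p(0) = 12, so log|p(0)| = log(12) = 2.4849.
Apply Jensen: I(r) = log|p(0)| + Σ_k log(r/|z_k|), summed over zeros inside |z| < r.
  log(r/|z_k|) for z_k = 2: log(4.0/2) = 0.6931
  Outside zeros (6) contribute nothing to the Jensen sum.
Sum over inside zeros: 0.6931.
I(r) = log|p(0)| + (inside sum) = 2.4849 + 0.6931 = 3.1781.
Note: since some zeros are outside |z| ≤ r, the simplified n·log(r) form does NOT apply — only the inside zeros contribute.

I(r) ≈ 3.1781.


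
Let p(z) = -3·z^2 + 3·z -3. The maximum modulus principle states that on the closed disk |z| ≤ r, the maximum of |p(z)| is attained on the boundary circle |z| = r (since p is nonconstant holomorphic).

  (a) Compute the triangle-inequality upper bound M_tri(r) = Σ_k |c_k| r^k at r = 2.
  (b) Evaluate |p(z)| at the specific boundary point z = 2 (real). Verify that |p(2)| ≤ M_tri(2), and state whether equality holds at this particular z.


Coefficients: c_0 = -3, c_1 = 3, c_2 = -3. Radius r = 2.
Part (a). Triangle bound: M_tri(r) = Σ_k |c_k| r^k
  = |-3|·2^0 + |3|·2^1 + |-3|·2^2
  = 3 + 6 + 12 = 21.
This bounds M(r) := max_{|z|=r} |p(z)| from above; equality holds iff all terms c_k z^k can be made to align in phase at a single z on |z|=r.
Part (b). At z = 2 (real, on the circle |z| = r):
  p(2) = (-3)·2^0 + (3)·2^1 + (-3)·2^2 = -9.
  |p(2)| = 9.
Check: |p(2)| = 9 ≤ 21 = M_tri(2). ✓ Equality does not hold at z = 2 (the coefficients have mixed signs, so the terms do not all align in phase there).

M_tri(2) = 21; |p(2)| = 9; equality at z=2: no.


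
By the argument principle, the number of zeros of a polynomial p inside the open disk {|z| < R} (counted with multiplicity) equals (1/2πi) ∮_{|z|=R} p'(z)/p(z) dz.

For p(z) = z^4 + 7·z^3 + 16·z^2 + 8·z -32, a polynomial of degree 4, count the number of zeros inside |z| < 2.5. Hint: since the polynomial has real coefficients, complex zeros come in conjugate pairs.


The zeros of p are: (-2 + 2i), (-2 - 2i), 1, -4.
Their magnitudes are: 2.828, 2.828, 1, 4.
Zeros with |z| < R = 2.5: 1.
Count = 1.
By the argument principle, (1/2πi) ∮_{|z|=R} p'(z)/p(z) dz equals exactly this count.

Number of zeros inside |z| < 2.5: 1.


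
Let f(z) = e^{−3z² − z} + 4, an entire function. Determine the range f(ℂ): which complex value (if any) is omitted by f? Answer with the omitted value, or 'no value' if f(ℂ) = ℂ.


Little Picard bounds the complement of f(ℂ) to at most one point.
The exponent g(z) = −3z² − z is a nonconstant polynomial, hence surjective onto ℂ. So e^{g(z)} takes every value in {e^w : w ∈ ℂ} = ℂ ∖ {0}. Adding 4 shifts the range to ℂ ∖ {4}. f omits exactly 4.

Omitted value: 4.


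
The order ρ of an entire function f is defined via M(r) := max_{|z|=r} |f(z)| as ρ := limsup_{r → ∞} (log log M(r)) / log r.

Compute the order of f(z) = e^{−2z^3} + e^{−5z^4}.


Each summand is entire of order 3 and 4 respectively (as in the single-exponential case). The order of a sum is at most the max of the orders, so ρ ≤ 4. For the lower bound: on |z|=r choose arg z so that -5z^4 is real positive; then |e^{-5z^4}| = e^{5r^4} while |e^{-2z^3}| ≤ e^{2r^3} = o(e^{5r^4}). So |f| ≥ e^{5r^4}(1 − o(1)) and ρ ≥ 4. Hence ρ = max(3, 4) = 4.
Therefore ρ = 4.

Order ρ = 4.


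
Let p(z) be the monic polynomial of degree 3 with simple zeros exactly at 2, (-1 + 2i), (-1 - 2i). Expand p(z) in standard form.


The polynomial is p(z) = ∏_{α ∈ S} (z − α), where S = {2, (-1 + 2i), (-1 - 2i)}.
Expanding the product yields: p(z) = z^3 + z -10.
Note conjugate pairs combine to real quadratics: (z − (-1+2i))(z − (-1−2i)) = z² + 2z + 5.
The resulting polynomial has degree 3 and real coefficients as required.

p(z) = z^3 + z -10.


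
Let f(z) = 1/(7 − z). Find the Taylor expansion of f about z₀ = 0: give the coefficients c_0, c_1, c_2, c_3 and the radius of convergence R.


Let w = z − z₀, so z = z₀ + w.
Then 7 − z = 7 − (z₀ + w) = (7 − z₀) − w = 7 − w.
f(z) = 1/(7 − w) = (1/(7)) · 1/(1 − w/(7)) = Σ_{n≥0} w^n / (7)^(n+1).
So c_n = 1/(7)^(n+1):
  c_0 = 1/(7)^1 = 1/7.
  c_1 = 1/(7)^2 = 1/49.
  c_2 = 1/(7)^3 = 1/343.
  c_3 = 1/(7)^4 = 1/2401.
The series is valid for |w/d| < 1, i.e. |z − z₀| < |d|.
Radius of convergence: R = |7 − z₀| = |7| = 7 (distance from z₀ to the singularity z = 7).

c_0 = 1/7, c_1 = 1/49, c_2 = 1/343, c_3 = 1/2401; R = 7.


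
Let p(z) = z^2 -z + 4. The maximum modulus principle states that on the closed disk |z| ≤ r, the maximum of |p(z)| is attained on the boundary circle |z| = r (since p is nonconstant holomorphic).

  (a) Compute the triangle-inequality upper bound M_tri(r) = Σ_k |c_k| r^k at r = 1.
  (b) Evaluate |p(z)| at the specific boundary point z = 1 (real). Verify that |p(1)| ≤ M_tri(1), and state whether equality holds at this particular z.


Coefficients: c_0 = 4, c_1 = -1, c_2 = 1. Radius r = 1.
Part (a). Triangle bound: M_tri(r) = Σ_k |c_k| r^k
  = |4|·1^0 + |-1|·1^1 + |1|·1^2
  = 4 + 1 + 1 = 6.
This bounds M(r) := max_{|z|=r} |p(z)| from above; equality holds iff all terms c_k z^k can be made to align in phase at a single z on |z|=r.
Part (b). At z = 1 (real, on the circle |z| = r):
  p(1) = (4)·1^0 + (-1)·1^1 + (1)·1^2 = 4.
  |p(1)| = 4.
Check: |p(1)| = 4 ≤ 6 = M_tri(1). ✓ Equality does not hold at z = 1 (the coefficients have mixed signs, so the terms do not all align in phase there).

M_tri(1) = 6; |p(1)| = 4; equality at z=1: no.


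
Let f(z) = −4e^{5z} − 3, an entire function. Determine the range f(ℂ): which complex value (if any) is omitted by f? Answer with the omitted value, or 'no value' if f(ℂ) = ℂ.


Little Picard bounds the complement of f(ℂ) to at most one point.
e^{5z} is never zero on ℂ, so -4·e^{5z} takes every value in ℂ ∖ {0}. Adding -3 shifts the range to ℂ ∖ {-3}. Thus f omits exactly the value -3.

Omitted value: -3.


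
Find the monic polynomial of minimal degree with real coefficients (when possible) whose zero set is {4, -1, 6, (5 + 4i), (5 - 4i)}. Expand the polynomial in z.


The polynomial is p(z) = ∏_{α ∈ S} (z − α), where S = {4, -1, 6, (5 + 4i), (5 - 4i)}.
Expanding the product yields: p(z) = z^5 -19·z^4 + 145·z^3 -485·z^2 + 334·z + 984.
Note conjugate pairs combine to real quadratics: (z − (5+4i))(z − (5−4i)) = z² − 10z + 41.
The resulting polynomial has degree 5 and real coefficients as required.

p(z) = z^5 -19·z^4 + 145·z^3 -485·z^2 + 334·z + 984.


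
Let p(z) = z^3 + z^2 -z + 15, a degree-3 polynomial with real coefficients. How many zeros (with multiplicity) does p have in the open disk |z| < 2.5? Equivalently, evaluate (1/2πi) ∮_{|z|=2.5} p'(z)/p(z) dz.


The zeros of p are: -3, (1 + 2i), (1 - 2i).
Their magnitudes are: 3, 2.236, 2.236.
Zeros with |z| < R = 2.5: (1 + 2i), (1 - 2i).
Count = 2.
By the argument principle, (1/2πi) ∮_{|z|=R} p'(z)/p(z) dz equals exactly this count.

Number of zeros inside |z| < 2.5: 2.


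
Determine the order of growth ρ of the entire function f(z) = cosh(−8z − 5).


cosh(w) is a linear combination of e^{iw} and e^{−iw} (or e^w, e^{−w} in the hyperbolic case), so |cosh(w)| ≤ e^{|w|}. With w = −8z − 5, |w| ≤ 8|z| + 5 = 8r + 5 on |z| = r, giving M(r) ≤ e^{8r + 5}, so ρ ≤ 1. On a suitable ray (z = it for sin/cos; z = t for sinh/cosh, t real → ∞), |cosh(−8z − 5)| grows like e^{8|t|}/2, so ρ ≥ 1. Hence ρ = 1.
Therefore ρ = 1.

Order ρ = 1.


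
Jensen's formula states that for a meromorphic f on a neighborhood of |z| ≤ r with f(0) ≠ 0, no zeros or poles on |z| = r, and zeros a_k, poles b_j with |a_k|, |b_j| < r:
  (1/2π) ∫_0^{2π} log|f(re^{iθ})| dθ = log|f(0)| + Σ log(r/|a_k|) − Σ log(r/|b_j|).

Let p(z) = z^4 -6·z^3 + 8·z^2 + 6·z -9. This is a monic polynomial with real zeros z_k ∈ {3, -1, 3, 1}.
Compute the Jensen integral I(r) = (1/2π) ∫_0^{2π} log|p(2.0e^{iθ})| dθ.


Zeros: -1, 1, 3, 3; r = 2.0.
Inside |z| < r: -1, 1. Outside (|z| ≥ r): 3, 3.
p(0) = -9, so log|p(0)| = log(9) = 2.1972.
Apply Jensen: I(r) = log|p(0)| + Σ_k log(r/|z_k|), summed over zeros inside |z| < r.
  log(r/|z_k|) for z_k = -1: log(2.0/1) = 0.6931
  log(r/|z_k|) for z_k = 1: log(2.0/1) = 0.6931
  Outside zeros (3, 3) contribute nothing to the Jensen sum.
Sum over inside zeros: 1.3863.
I(r) = log|p(0)| + (inside sum) = 2.1972 + 1.3863 = 3.5835.
Note: since some zeros are outside |z| ≤ r, the simplified n·log(r) form does NOT apply — only the inside zeros contribute.

I(r) ≈ 3.5835.


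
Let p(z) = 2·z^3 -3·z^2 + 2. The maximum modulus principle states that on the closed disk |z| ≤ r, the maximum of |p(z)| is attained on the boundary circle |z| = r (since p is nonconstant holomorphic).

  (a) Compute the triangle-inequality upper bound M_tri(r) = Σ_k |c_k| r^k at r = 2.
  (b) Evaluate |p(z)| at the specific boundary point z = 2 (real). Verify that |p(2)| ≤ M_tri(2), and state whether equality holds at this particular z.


Coefficients: c_0 = 2, c_1 = 0, c_2 = -3, c_3 = 2. Radius r = 2.
Part (a). Triangle bound: M_tri(r) = Σ_k |c_k| r^k
  = |2|·2^0 + |0|·2^1 + |-3|·2^2 + |2|·2^3
  = 2 + 0 + 12 + 16 = 30.
This bounds M(r) := max_{|z|=r} |p(z)| from above; equality holds iff all terms c_k z^k can be made to align in phase at a single z on |z|=r.
Part (b). At z = 2 (real, on the circle |z| = r):
  p(2) = (2)·2^0 + (0)·2^1 + (-3)·2^2 + (2)·2^3 = 6.
  |p(2)| = 6.
Check: |p(2)| = 6 ≤ 30 = M_tri(2). ✓ Equality does not hold at z = 2 (the coefficients have mixed signs, so the terms do not all align in phase there).

M_tri(2) = 30; |p(2)| = 6; equality at z=2: no.


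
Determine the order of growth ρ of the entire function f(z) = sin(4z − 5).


sin(w) is a linear combination of e^{iw} and e^{−iw} (or e^w, e^{−w} in the hyperbolic case), so |sin(w)| ≤ e^{|w|}. With w = 4z − 5, |w| ≤ 4|z| + 5 = 4r + 5 on |z| = r, giving M(r) ≤ e^{4r + 5}, so ρ ≤ 1. On a suitable ray (z = it for sin/cos; z = t for sinh/cosh, t real → ∞), |sin(4z − 5)| grows like e^{4|t|}/2, so ρ ≥ 1. Hence ρ = 1.
Therefore ρ = 1.

Order ρ = 1.


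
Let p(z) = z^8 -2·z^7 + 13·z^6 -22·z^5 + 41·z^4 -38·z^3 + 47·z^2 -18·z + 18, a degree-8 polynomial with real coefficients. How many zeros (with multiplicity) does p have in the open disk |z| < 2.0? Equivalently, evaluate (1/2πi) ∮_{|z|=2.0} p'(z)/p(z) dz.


The zeros of p are: (0 + 1i), (0 - 1i), (1 + 1i), (1 - 1i), (0 + 1i), (0 - 1i), (0 + 3i), (0 - 3i).
Their magnitudes are: 1, 1, 1.414, 1.414, 1, 1, 3, 3.
Zeros with |z| < R = 2.0: (0 + 1i), (0 - 1i), (1 + 1i), (1 - 1i), (0 + 1i), (0 - 1i).
Count = 6.
By the argument principle, (1/2πi) ∮_{|z|=R} p'(z)/p(z) dz equals exactly this count.

Number of zeros inside |z| < 2.0: 6.


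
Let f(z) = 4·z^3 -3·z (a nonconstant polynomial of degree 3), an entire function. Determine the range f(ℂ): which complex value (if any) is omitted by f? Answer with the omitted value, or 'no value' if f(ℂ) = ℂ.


Little Picard bounds the complement of f(ℂ) to at most one point.
For every w ∈ ℂ, the equation p(z) − w = 0 is a nonconstant polynomial in z and hence has at least one root by the fundamental theorem of algebra. So p is surjective onto ℂ, omitting no value.

Omitted value: no value.


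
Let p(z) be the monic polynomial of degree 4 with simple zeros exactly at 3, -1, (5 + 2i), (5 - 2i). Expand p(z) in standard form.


The polynomial is p(z) = ∏_{α ∈ S} (z − α), where S = {3, -1, (5 + 2i), (5 - 2i)}.
Expanding the product yields: p(z) = z^4 -12·z^3 + 46·z^2 -28·z -87.
Note conjugate pairs combine to real quadratics: (z − (5+2i))(z − (5−2i)) = z² − 10z + 29.
The resulting polynomial has degree 4 and real coefficients as required.

p(z) = z^4 -12·z^3 + 46·z^2 -28·z -87.


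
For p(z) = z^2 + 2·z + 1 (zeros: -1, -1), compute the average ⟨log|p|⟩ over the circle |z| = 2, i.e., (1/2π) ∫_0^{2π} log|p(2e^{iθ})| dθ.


Zeros: -1, -1; r = 2.
Inside |z| < r: -1, -1. Outside (|z| ≥ r): ∅.
p(0) = 1, so log|p(0)| = log(1) = 0.0000.
Apply Jensen: I(r) = log|p(0)| + Σ_k log(r/|z_k|), summed over zeros inside |z| < r.
  log(r/|z_k|) for z_k = -1: log(2/1) = 0.6931
  log(r/|z_k|) for z_k = -1: log(2/1) = 0.6931
Sum over inside zeros: 1.3863.
I(r) = log|p(0)| + (inside sum) = 0.0000 + 1.3863 = 1.3863.
Closed form (all zeros inside, monic): I(r) = n·log(r) = 2·log(2) = 1.3863. ✓

I(r) ≈ 1.3863.


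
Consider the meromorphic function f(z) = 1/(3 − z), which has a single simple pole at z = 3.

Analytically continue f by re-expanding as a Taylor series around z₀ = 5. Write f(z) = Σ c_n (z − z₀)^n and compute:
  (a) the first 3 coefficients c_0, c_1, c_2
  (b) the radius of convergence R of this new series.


Let w = z − z₀, so z = z₀ + w.
Then 3 − z = 3 − (z₀ + w) = (3 − z₀) − w = -2 − w.
f(z) = 1/(-2 − w) = (1/(-2)) · 1/(1 − w/(-2)) = Σ_{n≥0} w^n / (-2)^(n+1).
So c_n = 1/(-2)^(n+1):
  c_0 = 1/(-2)^1 = -1/2.
  c_1 = 1/(-2)^2 = 1/4.
  c_2 = 1/(-2)^3 = -1/8.
The series is valid for |w/d| < 1, i.e. |z − z₀| < |d|.
Radius of convergence: R = |3 − z₀| = |-2| = 2 (distance from z₀ to the singularity z = 3).

c_0 = -1/2, c_1 = 1/4, c_2 = -1/8; R = 2.


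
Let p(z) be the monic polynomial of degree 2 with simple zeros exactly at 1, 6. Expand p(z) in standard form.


The polynomial is p(z) = ∏_{α ∈ S} (z − α), where S = {1, 6}.
Expanding the product yields: p(z) = z^2 -7·z + 6.
The resulting polynomial has degree 2 and real coefficients as required.

p(z) = z^2 -7·z + 6.


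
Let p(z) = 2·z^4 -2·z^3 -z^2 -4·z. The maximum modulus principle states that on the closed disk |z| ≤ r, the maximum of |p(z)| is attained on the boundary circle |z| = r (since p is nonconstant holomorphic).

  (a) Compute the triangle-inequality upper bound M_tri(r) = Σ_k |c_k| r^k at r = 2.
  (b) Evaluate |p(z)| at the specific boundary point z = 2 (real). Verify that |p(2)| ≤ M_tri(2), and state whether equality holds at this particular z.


Coefficients: c_0 = 0, c_1 = -4, c_2 = -1, c_3 = -2, c_4 = 2. Radius r = 2.
Part (a). Triangle bound: M_tri(r) = Σ_k |c_k| r^k
  = |0|·2^0 + |-4|·2^1 + |-1|·2^2 + |-2|·2^3 + |2|·2^4
  = 0 + 8 + 4 + 16 + 32 = 60.
This bounds M(r) := max_{|z|=r} |p(z)| from above; equality holds iff all terms c_k z^k can be made to align in phase at a single z on |z|=r.
Part (b). At z = 2 (real, on the circle |z| = r):
  p(2) = (0)·2^0 + (-4)·2^1 + (-1)·2^2 + (-2)·2^3 + (2)·2^4 = 4.
  |p(2)| = 4.
Check: |p(2)| = 4 ≤ 60 = M_tri(2). ✓ Equality does not hold at z = 2 (the coefficients have mixed signs, so the terms do not all align in phase there).

M_tri(2) = 60; |p(2)| = 4; equality at z=2: no.


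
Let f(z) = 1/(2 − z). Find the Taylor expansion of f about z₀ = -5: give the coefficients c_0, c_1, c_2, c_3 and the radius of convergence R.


Let w = z − z₀, so z = z₀ + w.
Then 2 − z = 2 − (z₀ + w) = (2 − z₀) − w = 7 − w.
f(z) = 1/(7 − w) = (1/(7)) · 1/(1 − w/(7)) = Σ_{n≥0} w^n / (7)^(n+1).
So c_n = 1/(7)^(n+1):
  c_0 = 1/(7)^1 = 1/7.
  c_1 = 1/(7)^2 = 1/49.
  c_2 = 1/(7)^3 = 1/343.
  c_3 = 1/(7)^4 = 1/2401.
The series is valid for |w/d| < 1, i.e. |z − z₀| < |d|.
Radius of convergence: R = |2 − z₀| = |7| = 7 (distance from z₀ to the singularity z = 2).

c_0 = 1/7, c_1 = 1/49, c_2 = 1/343, c_3 = 1/2401; R = 7.


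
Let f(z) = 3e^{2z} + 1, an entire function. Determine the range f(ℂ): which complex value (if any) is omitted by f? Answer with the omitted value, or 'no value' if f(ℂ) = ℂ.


Little Picard bounds the complement of f(ℂ) to at most one point.
e^{2z} is never zero on ℂ, so 3·e^{2z} takes every value in ℂ ∖ {0}. Adding 1 shifts the range to ℂ ∖ {1}. Thus f omits exactly the value 1.

Omitted value: 1.


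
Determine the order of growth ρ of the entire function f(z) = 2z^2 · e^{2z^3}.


M(r) = max_{|z|=r} |2|·|z|^2·|e^{2z^3}| = 2·r^2 · e^{2r^3} (the factors attain their maxima compatibly on |z|=r). Then log M(r) = log 2 + 2·log r + 2r^3, dominated by the last term, so log log M(r) ~ 3·log r. The polynomial factor 2z^2 contributes only a log r term and does not affect the order. ρ = 3.
Therefore ρ = 3.

Order ρ = 3.


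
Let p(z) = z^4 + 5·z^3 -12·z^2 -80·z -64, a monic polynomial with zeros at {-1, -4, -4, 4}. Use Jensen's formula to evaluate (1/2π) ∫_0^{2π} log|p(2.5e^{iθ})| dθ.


Zeros: -4, -4, -1, 4; r = 2.5.
Inside |z| < r: -1. Outside (|z| ≥ r): -4, -4, 4.
p(0) = -64, so log|p(0)| = log(64) = 4.1589.
Apply Jensen: I(r) = log|p(0)| + Σ_k log(r/|z_k|), summed over zeros inside |z| < r.
  log(r/|z_k|) for z_k = -1: log(2.5/1) = 0.9163
  Outside zeros (-4, -4, 4) contribute nothing to the Jensen sum.
Sum over inside zeros: 0.9163.
I(r) = log|p(0)| + (inside sum) = 4.1589 + 0.9163 = 5.0752.
Note: since some zeros are outside |z| ≤ r, the simplified n·log(r) form does NOT apply — only the inside zeros contribute.

I(r) ≈ 5.0752.


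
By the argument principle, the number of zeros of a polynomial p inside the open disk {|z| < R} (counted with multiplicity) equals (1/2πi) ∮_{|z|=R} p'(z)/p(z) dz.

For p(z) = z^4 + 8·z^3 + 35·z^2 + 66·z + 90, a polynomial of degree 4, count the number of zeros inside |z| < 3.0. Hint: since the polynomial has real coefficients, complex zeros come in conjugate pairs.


The zeros of p are: (-3 + 3i), (-3 - 3i), (-1 + 2i), (-1 - 2i).
Their magnitudes are: 4.243, 4.243, 2.236, 2.236.
Zeros with |z| < R = 3.0: (-1 + 2i), (-1 - 2i).
Count = 2.
By the argument principle, (1/2πi) ∮_{|z|=R} p'(z)/p(z) dz equals exactly this count.

Number of zeros inside |z| < 3.0: 2.


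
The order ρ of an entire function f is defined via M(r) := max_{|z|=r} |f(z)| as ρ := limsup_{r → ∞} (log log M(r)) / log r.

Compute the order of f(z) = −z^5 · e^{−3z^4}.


M(r) = max_{|z|=r} |-1|·|z|^5·|e^{−3z^4}| = 1·r^5 · e^{3r^4} (the factors attain their maxima compatibly on |z|=r). Then log M(r) = log 1 + 5·log r + 3r^4, dominated by the last term, so log log M(r) ~ 4·log r. The polynomial factor -1z^5 contributes only a log r term and does not affect the order. ρ = 4.
Therefore ρ = 4.

Order ρ = 4.


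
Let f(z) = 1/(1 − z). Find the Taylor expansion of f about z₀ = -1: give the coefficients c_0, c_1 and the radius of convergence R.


Let w = z − z₀, so z = z₀ + w.
Then 1 − z = 1 − (z₀ + w) = (1 − z₀) − w = 2 − w.
f(z) = 1/(2 − w) = (1/(2)) · 1/(1 − w/(2)) = Σ_{n≥0} w^n / (2)^(n+1).
So c_n = 1/(2)^(n+1):
  c_0 = 1/(2)^1 = 1/2.
  c_1 = 1/(2)^2 = 1/4.
The series is valid for |w/d| < 1, i.e. |z − z₀| < |d|.
Radius of convergence: R = |1 − z₀| = |2| = 2 (distance from z₀ to the singularity z = 1).

c_0 = 1/2, c_1 = 1/4; R = 2.


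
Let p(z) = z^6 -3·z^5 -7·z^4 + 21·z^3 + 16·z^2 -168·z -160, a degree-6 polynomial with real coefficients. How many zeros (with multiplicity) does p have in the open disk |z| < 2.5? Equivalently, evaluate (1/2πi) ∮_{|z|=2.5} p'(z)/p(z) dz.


The zeros of p are: 4, (2 + 2i), (2 - 2i), (-2 + 1i), (-2 - 1i), -1.
Their magnitudes are: 4, 2.828, 2.828, 2.236, 2.236, 1.
Zeros with |z| < R = 2.5: (-2 + 1i), (-2 - 1i), -1.
Count = 3.
By the argument principle, (1/2πi) ∮_{|z|=R} p'(z)/p(z) dz equals exactly this count.

Number of zeros inside |z| < 2.5: 3.


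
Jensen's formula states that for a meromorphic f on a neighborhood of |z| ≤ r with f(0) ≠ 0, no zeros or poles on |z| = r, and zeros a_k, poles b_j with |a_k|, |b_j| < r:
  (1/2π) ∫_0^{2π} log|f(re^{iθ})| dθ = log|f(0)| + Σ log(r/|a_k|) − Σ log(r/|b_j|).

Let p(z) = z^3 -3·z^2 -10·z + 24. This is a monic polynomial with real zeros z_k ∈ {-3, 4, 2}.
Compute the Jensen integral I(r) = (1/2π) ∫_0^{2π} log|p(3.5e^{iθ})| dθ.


Zeros: -3, 2, 4; r = 3.5.
Inside |z| < r: -3, 2. Outside (|z| ≥ r): 4.
p(0) = 24, so log|p(0)| = log(24) = 3.1781.
Apply Jensen: I(r) = log|p(0)| + Σ_k log(r/|z_k|), summed over zeros inside |z| < r.
  log(r/|z_k|) for z_k = -3: log(3.5/3) = 0.1542
  log(r/|z_k|) for z_k = 2: log(3.5/2) = 0.5596
  Outside zeros (4) contribute nothing to the Jensen sum.
Sum over inside zeros: 0.7138.
I(r) = log|p(0)| + (inside sum) = 3.1781 + 0.7138 = 3.8918.
Note: since some zeros are outside |z| ≤ r, the simplified n·log(r) form does NOT apply — only the inside zeros contribute.

I(r) ≈ 3.8918.


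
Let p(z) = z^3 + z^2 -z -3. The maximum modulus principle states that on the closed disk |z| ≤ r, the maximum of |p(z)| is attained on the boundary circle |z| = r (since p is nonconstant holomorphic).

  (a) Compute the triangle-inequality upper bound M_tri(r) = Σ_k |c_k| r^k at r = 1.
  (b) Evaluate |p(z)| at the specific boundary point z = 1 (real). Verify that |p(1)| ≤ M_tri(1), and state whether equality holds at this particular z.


Coefficients: c_0 = -3, c_1 = -1, c_2 = 1, c_3 = 1. Radius r = 1.
Part (a). Triangle bound: M_tri(r) = Σ_k |c_k| r^k
  = |-3|·1^0 + |-1|·1^1 + |1|·1^2 + |1|·1^3
  = 3 + 1 + 1 + 1 = 6.
This bounds M(r) := max_{|z|=r} |p(z)| from above; equality holds iff all terms c_k z^k can be made to align in phase at a single z on |z|=r.
Part (b). At z = 1 (real, on the circle |z| = r):
  p(1) = (-3)·1^0 + (-1)·1^1 + (1)·1^2 + (1)·1^3 = -2.
  |p(1)| = 2.
Check: |p(1)| = 2 ≤ 6 = M_tri(1). ✓ Equality does not hold at z = 1 (the coefficients have mixed signs, so the terms do not all align in phase there).

M_tri(1) = 6; |p(1)| = 2; equality at z=1: no.


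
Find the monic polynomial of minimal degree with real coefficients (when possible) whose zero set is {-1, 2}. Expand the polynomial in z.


The polynomial is p(z) = ∏_{α ∈ S} (z − α), where S = {-1, 2}.
Expanding the product yields: p(z) = z^2 -z -2.
The resulting polynomial has degree 2 and real coefficients as required.

p(z) = z^2 -z -2.


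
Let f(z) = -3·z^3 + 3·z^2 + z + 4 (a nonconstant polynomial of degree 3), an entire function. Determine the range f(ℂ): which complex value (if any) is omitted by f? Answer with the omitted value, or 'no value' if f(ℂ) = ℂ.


Little Picard bounds the complement of f(ℂ) to at most one point.
For every w ∈ ℂ, the equation p(z) − w = 0 is a nonconstant polynomial in z and hence has at least one root by the fundamental theorem of algebra. So p is surjective onto ℂ, omitting no value.

Omitted value: no value.


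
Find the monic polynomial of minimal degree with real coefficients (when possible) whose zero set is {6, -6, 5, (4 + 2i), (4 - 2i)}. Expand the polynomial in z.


The polynomial is p(z) = ∏_{α ∈ S} (z − α), where S = {6, -6, 5, (4 + 2i), (4 - 2i)}.
Expanding the product yields: p(z) = z^5 -13·z^4 + 24·z^3 + 368·z^2 -2160·z + 3600.
Note conjugate pairs combine to real quadratics: (z − (4+2i))(z − (4−2i)) = z² − 8z + 20.
The resulting polynomial has degree 5 and real coefficients as required.

p(z) = z^5 -13·z^4 + 24·z^3 + 368·z^2 -2160·z + 3600.


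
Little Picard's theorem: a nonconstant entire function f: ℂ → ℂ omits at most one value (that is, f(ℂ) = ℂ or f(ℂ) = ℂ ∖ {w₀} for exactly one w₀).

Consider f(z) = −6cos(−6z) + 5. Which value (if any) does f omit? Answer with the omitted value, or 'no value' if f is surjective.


Little Picard bounds the complement of f(ℂ) to at most one point.
cos is entire and surjective onto ℂ: for every w ∈ ℂ, cos(ζ) = w has a solution ζ ∈ ℂ (e.g., via the complex inverse arccos). With ζ = −6z this gives z = ζ/(-6). Then -6·cos(−6z) takes every value in -6·ℂ = ℂ, and adding 5 is a bijection of ℂ. So f is surjective and omits no value. (Note: only on the real line is cos bounded by [−1, 1].)

Omitted value: no value.


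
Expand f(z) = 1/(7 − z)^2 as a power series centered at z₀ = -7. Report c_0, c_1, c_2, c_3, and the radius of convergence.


Let w = z − z₀, so z = z₀ + w.
Then 7 − z = 7 − (z₀ + w) = (7 − z₀) − w = 14 − w.
f(z) = 1/(14 − w)^2 = (1/(14)^2) · (1 − w/(14))^{−2}.
By the binomial series (1−u)^{−2} = Σ_{n≥0} C(n+1, 1) u^n for |u|<1, with u = w/(14):
  c_n = C(n+1, 1) / (14)^(n+2).
  c_0 = 1/(14)^2 = 1/196.
  c_1 = 2/(14)^3 = 1/1372.
  c_2 = 3/(14)^4 = 3/38416.
  c_3 = 4/(14)^5 = 1/134456.
The series is valid for |w/d| < 1, i.e. |z − z₀| < |d|.
Radius of convergence: R = |7 − z₀| = |14| = 14 (distance from z₀ to the singularity z = 7).

c_0 = 1/196, c_1 = 1/1372, c_2 = 3/38416, c_3 = 1/134456; R = 14.


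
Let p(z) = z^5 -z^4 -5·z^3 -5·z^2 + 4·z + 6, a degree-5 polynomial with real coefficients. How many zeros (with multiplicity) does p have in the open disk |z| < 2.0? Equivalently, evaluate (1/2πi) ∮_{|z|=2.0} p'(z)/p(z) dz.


The zeros of p are: 3, (-1 + 1i), (-1 - 1i), 1, -1.
Their magnitudes are: 3, 1.414, 1.414, 1, 1.
Zeros with |z| < R = 2.0: (-1 + 1i), (-1 - 1i), 1, -1.
Count = 4.
By the argument principle, (1/2πi) ∮_{|z|=R} p'(z)/p(z) dz equals exactly this count.

Number of zeros inside |z| < 2.0: 4.
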